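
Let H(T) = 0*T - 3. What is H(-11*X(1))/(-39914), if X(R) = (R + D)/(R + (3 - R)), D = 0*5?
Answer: 3/39914 ≈ 7.5162e-5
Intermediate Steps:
D = 0
X(R) = R/3 (X(R) = (R + 0)/(R + (3 - R)) = R/3)
H(T) = -3 (H(T) = 0 - 3 = -3)
H(-11*X(1))/(-39914) = -3/(-39914) = -3*(-1/39914) = 3/39914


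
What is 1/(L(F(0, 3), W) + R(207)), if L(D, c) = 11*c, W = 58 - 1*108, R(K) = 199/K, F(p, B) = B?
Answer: -207/113651 ≈ -0.0018214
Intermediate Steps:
W = -50 (W = 58 - 108 = -50)
1/(L(F(0, 3), W) + R(207)) = 1/(11*(-50) + 199/207) = 1/(-550 + 199*(1/207)) = 1/(-550 + 199/207) = 1/(-113651/207) = -207/113651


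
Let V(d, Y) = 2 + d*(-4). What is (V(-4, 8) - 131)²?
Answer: 12769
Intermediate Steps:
V(d, Y) = 2 - 4*d
(V(-4, 8) - 131)² = ((2 - 4*(-4)) - 131)² = ((2 + 16) - 131)² = (18 - 131)² = (-113)² = 12769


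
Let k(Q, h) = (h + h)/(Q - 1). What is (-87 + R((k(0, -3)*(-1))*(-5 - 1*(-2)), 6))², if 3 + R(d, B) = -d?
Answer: 11664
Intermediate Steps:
k(Q, h) = 2*h/(-1 + Q) (k(Q, h) = (2*h)/(-1 + Q) = 2*h/(-1 + Q))
R(d, B) = -3 - d
(-87 + R((k(0, -3)*(-1))*(-5 - 1*(-2)), 6))² = (-87 + (-3 - (2*(-3)/(-1 + 0))*(-1)*(-5 - 1*(-2))))² = (-87 + (-3 - (2*(-3)/(-1))*(-1)*(-5 + 2)))² = (-87 + (-3 - (2*(-3)*(-1))*(-1)*(-3)))² = (-87 + (-3 - 6*(-1)*(-3)))² = (-87 + (-3 - (-6)*(-3)))² = (-87 + (-3 - 1*18))² = (-87 + (-3 - 18))² = (-87 - 21)² = (-108)² = 11664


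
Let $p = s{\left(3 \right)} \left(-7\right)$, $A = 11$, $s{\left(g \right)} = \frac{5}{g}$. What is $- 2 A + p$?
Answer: $- \frac{101}{3} \approx -33.667$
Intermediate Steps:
$p = - \frac{35}{3}$ ($p = \frac{5}{3} \left(-7\right) = - \frac{35}{3} \approx -11.667$)
$- 2 A + p = \left(-2\right) 11 - \frac{35}{3} = -22 - \frac{35}{3} = - \frac{101}{3}$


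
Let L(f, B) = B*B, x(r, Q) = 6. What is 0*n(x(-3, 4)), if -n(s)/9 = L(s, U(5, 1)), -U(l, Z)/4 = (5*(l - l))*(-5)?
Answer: 0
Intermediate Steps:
U(l, Z) = 0 (U(l, Z) = -4*5*(l - l)*(-5) = -4*5*0*(-5) = -0*(-5) = -4*0 = 0)
L(f, B) = B²
n(s) = 0 (n(s) = -9*0² = -9*0 = 0)
0*n(x(-3, 4)) = 0*0 = 0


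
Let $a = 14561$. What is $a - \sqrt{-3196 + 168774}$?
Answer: $14561 - \sqrt{165578} \approx 14154.0$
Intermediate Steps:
$a - \sqrt{-3196 + 168774} = 14561 - \sqrt{-3196 + 168774} = 14561 - \sqrt{165578}$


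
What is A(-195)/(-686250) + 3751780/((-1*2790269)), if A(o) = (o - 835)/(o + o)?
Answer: -100411989372707/74678061948750 ≈ -1.3446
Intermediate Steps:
A(o) = (-835 + o)/(2*o) (A(o) = (-835 + o)/((2*o)) = (-835 + o)*(1/(2*o)) = (-835 + o)/(2*o))
A(-195)/(-686250) + 3751780/((-1*2790269)) = ((1/2)*(-835 - 195)/(-195))/(-686250) + 3751780/((-1*2790269)) = ((1/2)*(-1/195)*(-1030))*(-1/686250) + 3751780/(-2790269) = (103/39)*(-1/686250) + 3751780*(-1/2790269) = -103/26763750 - 3751780/2790269 = -100411989372707/74678061948750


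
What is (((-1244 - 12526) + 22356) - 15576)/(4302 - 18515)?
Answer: 30/61 ≈ 0.49180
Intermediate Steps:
(((-1244 - 12526) + 22356) - 15576)/(4302 - 18515) = ((-13770 + 22356) - 15576)/(-14213) = (8586 - 15576)*(-1/14213) = -6990*(-1/14213) = 30/61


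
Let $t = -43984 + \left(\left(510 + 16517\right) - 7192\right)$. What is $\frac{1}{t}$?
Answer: $- \frac{1}{34149} \approx -2.9283 \cdot 10^{-5}$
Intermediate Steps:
$t = -34149$ ($t = -43984 + \left(17027 - 7192\right) = -43984 + 9835 = -34149$)
$\frac{1}{t} = \frac{1}{-34149} = - \frac{1}{34149}$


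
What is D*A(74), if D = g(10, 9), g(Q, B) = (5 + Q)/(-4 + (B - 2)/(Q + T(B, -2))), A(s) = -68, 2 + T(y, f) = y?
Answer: 17340/61 ≈ 284.26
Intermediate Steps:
T(y, f) = -2 + y
g(Q, B) = (5 + Q)/(-4 + (-2 + B)/(-2 + B + Q)) (g(Q, B) = (5 + Q)/(-4 + (B - 2)/(Q + (-2 + B))) = (5 + Q)/(-4 + (-2 + B)/(-2 + B + Q)))
D = -255/61 (D = (10 - 1*10² - 5*9 - 3*10 - 1*9*10)/(-6 + 3*9 + 4*10) = (10 - 1*100 - 45 - 30 - 90)/(-6 + 27 + 40) = (10 - 100 - 45 - 30 - 90)/61 = (1/61)*(-255) = -255/61 ≈ -4.1803)
D*A(74) = -255/61*(-68) = 17340/61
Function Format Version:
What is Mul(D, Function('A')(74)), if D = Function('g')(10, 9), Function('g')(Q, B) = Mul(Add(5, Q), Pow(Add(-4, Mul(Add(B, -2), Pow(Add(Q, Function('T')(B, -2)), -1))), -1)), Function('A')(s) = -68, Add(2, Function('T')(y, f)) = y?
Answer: Rational(17340, 61) ≈ 284.26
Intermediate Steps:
Function('T')(y, f) = Add(-2, y)
Function('g')(Q, B) = Mul(Pow(Add(-4, Mul(Pow(Add(-2, B, Q), -1), Add(-2, B))), -1), Add(5, Q)) (Function('g')(Q, B) = Mul(Add(5, Q), Pow(Add(-4, Mul(Add(B, -2), Pow(Add(Q, Add(-2, B)), -1))), -1)) = Mul(Add(5, Q), Pow(Add(-4, Mul(Add(-2, B), Pow(Add(-2, B, Q), -1))), -1)) = Mul(Add(5, Q), Pow(Add(-4, Mul(Pow(Add(-2, B, Q), -1), Add(-2, B))), -1)) = Mul(Pow(Add(-4, Mul(Pow(Add(-2, B, Q), -1), Add(-2, B))), -1), Add(5, Q)))
D = Rational(-255, 61) (D = Mul(Pow(Add(-6, Mul(3, 9), Mul(4, 10)), -1), Add(10, Mul(-1, Pow(10, 2)), Mul(-5, 9), Mul(-3, 10), Mul(-1, 9, 10))) = Mul(Pow(Add(-6, 27, 40), -1), Add(10, Mul(-1, 100), -45, -30, -90)) = Mul(Pow(61, -1), Add(10, -100, -45, -30, -90)) = Mul(Rational(1, 61), -255) = Rational(-255, 61) ≈ -4.1803)
Mul(D, Function('A')(74)) = Mul(Rational(-255, 61), -68) = Rational(17340, 61)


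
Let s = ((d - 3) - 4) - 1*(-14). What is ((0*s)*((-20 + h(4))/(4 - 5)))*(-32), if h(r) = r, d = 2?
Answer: 0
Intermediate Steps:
s = 9 (s = ((2 - 3) - 4) - 1*(-14) = (-1 - 4) + 14 = -5 + 14 = 9)
((0*s)*((-20 + h(4))/(4 - 5)))*(-32) = ((0*9)*((-20 + 4)/(4 - 5)))*(-32) = (0*(-16/(-1)))*(-32) = (0*(-16*(-1)))*(-32) = (0*16)*(-32) = 0*(-32) = 0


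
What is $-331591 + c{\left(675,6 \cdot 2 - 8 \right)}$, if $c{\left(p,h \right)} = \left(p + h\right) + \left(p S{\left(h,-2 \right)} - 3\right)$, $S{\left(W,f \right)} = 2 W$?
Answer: $-325515$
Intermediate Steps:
$c{\left(p,h \right)} = -3 + h + p + 2 h p$ ($c{\left(p,h \right)} = \left(p + h\right) + \left(p 2 h - 3\right) = \left(h + p\right) + \left(2 h p - 3\right) = \left(h + p\right) + \left(-3 + 2 h p\right) = -3 + h + p + 2 h p$)
$-331591 + c{\left(675,6 \cdot 2 - 8 \right)} = -331591 + \left(-3 + \left(6 \cdot 2 - 8\right) + 675 + 2 \left(6 \cdot 2 - 8\right) 675\right) = -331591 + \left(-3 + \left(12 - 8\right) + 675 + 2 \left(12 - 8\right) 675\right) = -331591 + \left(-3 + 4 + 675 + 2 \cdot 4 \cdot 675\right) = -331591 + \left(-3 + 4 + 675 + 5400\right) = -331591 + 6076 = -325515$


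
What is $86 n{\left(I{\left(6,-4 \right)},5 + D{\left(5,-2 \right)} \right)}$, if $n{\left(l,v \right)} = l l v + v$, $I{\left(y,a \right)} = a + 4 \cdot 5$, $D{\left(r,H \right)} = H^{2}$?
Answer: $198918$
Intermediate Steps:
$I{\left(y,a \right)} = 20 + a$ ($I{\left(y,a \right)} = a + 20 = 20 + a$)
$n{\left(l,v \right)} = v + v l^{2}$ ($n{\left(l,v \right)} = l^{2} v + v = v l^{2} + v = v + v l^{2}$)
$86 n{\left(I{\left(6,-4 \right)},5 + D{\left(5,-2 \right)} \right)} = 86 \left(5 + \left(-2\right)^{2}\right) \left(1 + \left(20 - 4\right)^{2}\right) = 86 \left(5 + 4\right) \left(1 + 16^{2}\right) = 86 \cdot 9 \left(1 + 256\right) = 86 \cdot 9 \cdot 257 = 86 \cdot 2313 = 198918$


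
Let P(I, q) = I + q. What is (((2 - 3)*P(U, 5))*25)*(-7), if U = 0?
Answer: 875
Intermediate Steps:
(((2 - 3)*P(U, 5))*25)*(-7) = (((2 - 3)*(0 + 5))*25)*(-7) = (-1*5*25)*(-7) = -5*25*(-7) = -125*(-7) = 875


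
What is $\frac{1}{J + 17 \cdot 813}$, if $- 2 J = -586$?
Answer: $\frac{1}{14114} \approx 7.0852 \cdot 10^{-5}$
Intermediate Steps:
$J = 293$ ($J = \left(- \frac{1}{2}\right) \left(-586\right) = 293$)
$\frac{1}{J + 17 \cdot 813} = \frac{1}{293 + 17 \cdot 813} = \frac{1}{293 + 13821} = \frac{1}{14114}$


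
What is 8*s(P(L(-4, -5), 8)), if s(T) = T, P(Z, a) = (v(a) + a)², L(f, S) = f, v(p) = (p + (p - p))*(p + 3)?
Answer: 73728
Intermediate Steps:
v(p) = p*(3 + p) (v(p) = (p + 0)*(3 + p) = p*(3 + p))
P(Z, a) = (a + a*(3 + a))² (P(Z, a) = (a*(3 + a) + a)² = (a + a*(3 + a))²)
8*s(P(L(-4, -5), 8)) = 8*(8²*(4 + 8)²) = 8*(64*12²) = 8*(64*144) = 8*9216 = 73728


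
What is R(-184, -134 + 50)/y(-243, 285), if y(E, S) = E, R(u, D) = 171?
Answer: -19/27 ≈ -0.70370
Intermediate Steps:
R(-184, -134 + 50)/y(-243, 285) = 171/(-243) = 171*(-1/243) = -19/27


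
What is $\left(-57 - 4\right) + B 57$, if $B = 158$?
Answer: $8945$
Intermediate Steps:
$\left(-57 - 4\right) + B 57 = \left(-57 - 4\right) + 158 \cdot 57 = -61 + 9006 = 8945$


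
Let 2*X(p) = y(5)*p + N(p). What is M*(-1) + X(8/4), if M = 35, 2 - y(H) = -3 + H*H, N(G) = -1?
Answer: -111/2 ≈ -55.500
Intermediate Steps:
y(H) = 5 - H² (y(H) = 2 - (-3 + H*H) = 2 - (-3 + H²) = 2 + (3 - H²) = 5 - H²)
X(p) = -½ - 10*p (X(p) = ((5 - 1*5²)*p - 1)/2 = ((5 - 1*25)*p - 1)/2 = ((5 - 25)*p - 1)/2 = (-20*p - 1)/2 = (-1 - 20*p)/2 = -½ - 10*p)
M*(-1) + X(8/4) = 35*(-1) + (-½ - 80/4) = -35 + (-½ - 80/4) = -35 + (-½ - 10*2) = -35 + (-½ - 20) = -35 - 41/2 = -111/2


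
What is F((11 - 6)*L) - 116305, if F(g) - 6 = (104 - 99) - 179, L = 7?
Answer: -116473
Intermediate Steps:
F(g) = -168 (F(g) = 6 + ((104 - 99) - 179) = 6 + (5 - 179) = 6 - 174 = -168)
F((11 - 6)*L) - 116305 = -168 - 116305 = -116473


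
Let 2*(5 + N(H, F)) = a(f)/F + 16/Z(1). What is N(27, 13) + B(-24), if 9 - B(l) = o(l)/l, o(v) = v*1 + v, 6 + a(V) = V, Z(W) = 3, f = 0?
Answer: 173/39 ≈ 4.4359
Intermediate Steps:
a(V) = -6 + V
N(H, F) = -7/3 - 3/F (N(H, F) = -5 + ((-6 + 0)/F + 16/3)/2 = -5 + (-6/F + 16*(⅓))/2 = -5 + (-6/F + 16/3)/2 = -5 + (16/3 - 6/F)/2 = -5 + (8/3 - 3/F) = -7/3 - 3/F)
o(v) = 2*v (o(v) = v + v = 2*v)
B(l) = 7 (B(l) = 9 - 2*l/l = 9 - 1*2 = 9 - 2 = 7)
N(27, 13) + B(-24) = (-7/3 - 3/13) + 7 = -100/39 + 7 = 173/39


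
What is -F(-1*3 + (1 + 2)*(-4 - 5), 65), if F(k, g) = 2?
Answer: -2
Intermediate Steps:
-F(-1*3 + (1 + 2)*(-4 - 5), 65) = -1*2 = -2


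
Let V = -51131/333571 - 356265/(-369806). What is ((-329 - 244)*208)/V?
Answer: -14702127916423584/99931121729 ≈ -1.4712e+5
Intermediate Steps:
V = 99931121729/123356557226 (V = -51131*1/333571 - 356265*(-1/369806) = -51131/333571 + 356265/369806 = 99931121729/123356557226 ≈ 0.81010)
((-329 - 244)*208)/V = ((-329 - 244)*208)/(99931121729/123356557226) = -573*208*(123356557226/99931121729) = -119184*123356557226/99931121729 = -14702127916423584/99931121729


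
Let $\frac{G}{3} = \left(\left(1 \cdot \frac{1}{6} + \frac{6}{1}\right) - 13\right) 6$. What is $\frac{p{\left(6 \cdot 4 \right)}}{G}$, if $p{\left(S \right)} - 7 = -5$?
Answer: $- \frac{2}{123} \approx -0.01626$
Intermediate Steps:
$p{\left(S \right)} = 2$ ($p{\left(S \right)} = 7 - 5 = 2$)
$G = -123$ ($G = 3 \left(\left(1 \cdot \frac{1}{6} + \frac{6}{1}\right) - 13\right) 6 = 3 \left(\left(1 \cdot \frac{1}{6} + 6 \cdot 1\right) - 13\right) 6 = 3 \left(\left(\frac{1}{6} + 6\right) - 13\right) 6 = 3 \left(\frac{37}{6} - 13\right) 6 = 3 \left(\left(- \frac{41}{6}\right) 6\right) = 3 \left(-41\right) = -123$)
$\frac{p{\left(6 \cdot 4 \right)}}{G} = \frac{2}{-123} = 2 \left(- \frac{1}{123}\right) = - \frac{2}{123}$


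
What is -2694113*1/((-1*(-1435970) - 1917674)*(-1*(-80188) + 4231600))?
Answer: 2694113/2077005526752 ≈ 1.2971e-6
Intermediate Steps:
-2694113*1/((-1*(-1435970) - 1917674)*(-1*(-80188) + 4231600)) = -2694113*1/((80188 + 4231600)*(1435970 - 1917674)) = -2694113/(4311788*(-481704)) = -2694113/(-2077005526752) = -2694113*(-1/2077005526752) = 2694113/2077005526752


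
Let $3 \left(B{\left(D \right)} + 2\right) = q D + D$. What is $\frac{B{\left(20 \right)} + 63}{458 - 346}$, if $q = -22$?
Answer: $- \frac{79}{112} \approx -0.70536$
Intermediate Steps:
$B{\left(D \right)} = -2 - 7 D$ ($B{\left(D \right)} = -2 + \frac{- 22 D + D}{3} = -2 + \frac{\left(-21\right) D}{3} = -2 - 7 D$)
$\frac{B{\left(20 \right)} + 63}{458 - 346} = \frac{\left(-2 - 140\right) + 63}{458 - 346} = \frac{\left(-2 - 140\right) + 63}{112} = \left(-142 + 63\right) \frac{1}{112} = \left(-79\right) \frac{1}{112} = - \frac{79}{112}$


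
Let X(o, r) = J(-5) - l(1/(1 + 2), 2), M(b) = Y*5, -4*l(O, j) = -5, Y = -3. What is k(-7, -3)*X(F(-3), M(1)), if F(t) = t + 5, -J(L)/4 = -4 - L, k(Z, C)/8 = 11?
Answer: -462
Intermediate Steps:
k(Z, C) = 88 (k(Z, C) = 8*11 = 88)
J(L) = 16 + 4*L (J(L) = -4*(-4 - L) = 16 + 4*L)
l(O, j) = 5/4 (l(O, j) = -¼*(-5) = 5/4)
F(t) = 5 + t
M(b) = -15 (M(b) = -3*5 = -15)
X(o, r) = -21/4 (X(o, r) = (16 + 4*(-5)) - 1*5/4 = (16 - 20) - 5/4 = -4 - 5/4 = -21/4)
k(-7, -3)*X(F(-3), M(1)) = 88*(-21/4) = -462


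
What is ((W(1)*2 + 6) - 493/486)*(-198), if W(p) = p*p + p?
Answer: -48037/27 ≈ -1779.1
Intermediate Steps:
W(p) = p + p**2 (W(p) = p**2 + p = p + p**2)
((W(1)*2 + 6) - 493/486)*(-198) = (((1*(1 + 1))*2 + 6) - 493/486)*(-198) = (((1*2)*2 + 6) - 493*1/486)*(-198) = ((2*2 + 6) - 493/486)*(-198) = ((4 + 6) - 493/486)*(-198) = (10 - 493/486)*(-198) = (4367/486)*(-198) = -48037/27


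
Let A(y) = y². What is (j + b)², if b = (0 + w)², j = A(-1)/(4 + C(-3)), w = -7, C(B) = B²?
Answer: 407044/169 ≈ 2408.5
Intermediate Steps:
j = 1/13 (j = (-1)²/(4 + (-3)²) = 1/(4 + 9) = 1/13 ≈ 0.076923)
b = 49 (b = (0 - 7)² = (-7)² = 49)
(j + b)² = (1/13 + 49)² = (638/13)² = 407044/169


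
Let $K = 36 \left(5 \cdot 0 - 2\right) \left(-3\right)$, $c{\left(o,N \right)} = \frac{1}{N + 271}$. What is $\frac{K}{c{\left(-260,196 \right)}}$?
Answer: $100872$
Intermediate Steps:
$c{\left(o,N \right)} = \frac{1}{271 + N}$
$K = 216$ ($K = 36 \left(0 - 2\right) \left(-3\right) = 36 \left(-2\right) \left(-3\right) = \left(-72\right) \left(-3\right) = 216$)
$\frac{K}{c{\left(-260,196 \right)}} = \frac{216}{\frac{1}{271 + 196}} = \frac{216}{\frac{1}{467}} = 216 \frac{1}{\frac{1}{467}} = 216 \cdot 467 = 100872$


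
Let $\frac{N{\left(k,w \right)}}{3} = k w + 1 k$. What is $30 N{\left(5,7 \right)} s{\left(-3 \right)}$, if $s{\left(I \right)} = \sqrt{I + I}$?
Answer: $3600 i \sqrt{6} \approx 8818.2 i$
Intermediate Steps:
$N{\left(k,w \right)} = 3 k + 3 k w$ ($N{\left(k,w \right)} = 3 \left(k w + 1 k\right) = 3 \left(k w + k\right) = 3 \left(k + k w\right) = 3 k + 3 k w$)
$s{\left(I \right)} = \sqrt{2} \sqrt{I}$ ($s{\left(I \right)} = \sqrt{2 I} = \sqrt{2} \sqrt{I}$)
$30 N{\left(5,7 \right)} s{\left(-3 \right)} = 30 \cdot 3 \cdot 5 \left(1 + 7\right) \sqrt{2} \sqrt{-3} = 30 \cdot 3 \cdot 5 \cdot 8 \sqrt{2} i \sqrt{3} = 30 \cdot 120 i \sqrt{6} = 3600 i \sqrt{6}$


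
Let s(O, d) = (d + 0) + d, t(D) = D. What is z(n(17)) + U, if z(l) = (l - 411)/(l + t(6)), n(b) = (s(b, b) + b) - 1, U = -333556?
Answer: -18679497/56 ≈ -3.3356e+5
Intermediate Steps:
s(O, d) = 2*d (s(O, d) = d + d = 2*d)
n(b) = -1 + 3*b (n(b) = (2*b + b) - 1 = 3*b - 1 = -1 + 3*b)
z(l) = (-411 + l)/(6 + l) (z(l) = (l - 411)/(l + 6) = (-411 + l)/(6 + l))
z(n(17)) + U = (-411 + (-1 + 3*17))/(6 + (-1 + 3*17)) - 333556 = (-411 + (-1 + 51))/(6 + (-1 + 51)) - 333556 = (-411 + 50)/(6 + 50) - 333556 = -361/56 - 333556 = -18679497/56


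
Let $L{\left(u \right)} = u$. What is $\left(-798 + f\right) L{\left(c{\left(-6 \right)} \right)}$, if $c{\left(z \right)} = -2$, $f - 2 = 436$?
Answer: $720$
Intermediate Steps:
$f = 438$ ($f = 2 + 436 = 438$)
$\left(-798 + f\right) L{\left(c{\left(-6 \right)} \right)} = \left(-798 + 438\right) \left(-2\right) = \left(-360\right) \left(-2\right) = 720$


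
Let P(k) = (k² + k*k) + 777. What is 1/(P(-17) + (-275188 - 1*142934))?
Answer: -1/416767 ≈ -2.3994e-6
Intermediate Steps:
P(k) = 777 + 2*k² (P(k) = (k² + k²) + 777 = 2*k² + 777 = 777 + 2*k²)
1/(P(-17) + (-275188 - 1*142934)) = 1/((777 + 2*(-17)²) + (-275188 - 1*142934)) = 1/((777 + 2*289) + (-275188 - 142934)) = 1/((777 + 578) - 418122) = 1/(1355 - 418122) = 1/(-416767) = -1/416767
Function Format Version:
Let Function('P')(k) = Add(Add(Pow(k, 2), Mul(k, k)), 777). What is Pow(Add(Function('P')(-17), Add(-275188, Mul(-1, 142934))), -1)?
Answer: Rational(-1, 416767) ≈ -2.3994e-6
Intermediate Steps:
Function('P')(k) = Add(777, Mul(2, Pow(k, 2))) (Function('P')(k) = Add(Add(Pow(k, 2), Pow(k, 2)), 777) = Add(Mul(2, Pow(k, 2)), 777) = Add(777, Mul(2, Pow(k, 2))))
Pow(Add(Function('P')(-17), Add(-275188, Mul(-1, 142934))), -1) = Pow(Add(Add(777, Mul(2, Pow(-17, 2))), Add(-275188, Mul(-1, 142934))), -1) = Pow(Add(Add(777, Mul(2, 289)), Add(-275188, -142934)), -1) = Pow(Add(Add(777, 578), -418122), -1) = Pow(Add(1355, -418122), -1) = Pow(-416767, -1) = Rational(-1, 416767)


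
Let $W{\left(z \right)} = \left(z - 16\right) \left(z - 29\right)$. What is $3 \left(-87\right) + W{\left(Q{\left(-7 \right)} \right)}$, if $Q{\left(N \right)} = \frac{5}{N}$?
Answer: $\frac{11547}{49} \approx 235.65$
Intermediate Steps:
$W{\left(z \right)} = \left(-29 + z\right) \left(-16 + z\right)$ ($W{\left(z \right)} = \left(-16 + z\right) \left(-29 + z\right) = \left(-29 + z\right) \left(-16 + z\right)$)
$3 \left(-87\right) + W{\left(Q{\left(-7 \right)} \right)} = 3 \left(-87\right) + \left(464 + \left(\frac{5}{-7}\right)^{2} - 45 \frac{5}{-7}\right) = -261 + \left(464 + \left(5 \left(- \frac{1}{7}\right)\right)^{2} - 45 \cdot 5 \left(- \frac{1}{7}\right)\right) = -261 + \left(464 + \left(- \frac{5}{7}\right)^{2} - - \frac{225}{7}\right) = -261 + \left(464 + \frac{25}{49} + \frac{225}{7}\right) = -261 + \frac{24336}{49} = \frac{11547}{49}$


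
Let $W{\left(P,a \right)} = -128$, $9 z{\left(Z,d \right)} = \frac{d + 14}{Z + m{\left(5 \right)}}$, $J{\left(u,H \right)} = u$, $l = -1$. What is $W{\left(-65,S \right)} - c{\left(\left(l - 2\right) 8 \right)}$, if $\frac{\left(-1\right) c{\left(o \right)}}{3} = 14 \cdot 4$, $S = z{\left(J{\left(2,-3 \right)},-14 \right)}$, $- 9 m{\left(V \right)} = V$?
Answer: $40$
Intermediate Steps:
$m{\left(V \right)} = - \frac{V}{9}$
$z{\left(Z,d \right)} = \frac{14 + d}{9 \left(- \frac{5}{9} + Z\right)}$ ($z{\left(Z,d \right)} = \frac{\left(d + 14\right) \frac{1}{Z - \frac{5}{9}}}{9} = \frac{\left(14 + d\right) \frac{1}{Z - \frac{5}{9}}}{9} = \frac{\left(14 + d\right) \frac{1}{- \frac{5}{9} + Z}}{9} = \frac{\frac{1}{- \frac{5}{9} + Z} \left(14 + d\right)}{9} = \frac{14 + d}{9 \left(- \frac{5}{9} + Z\right)}$)
$S = 0$ ($S = \frac{14 - 14}{-5 + 9 \cdot 2} = \frac{1}{-5 + 18} \cdot 0 = \frac{1}{13} \cdot 0 = 0$)
$c{\left(o \right)} = -168$ ($c{\left(o \right)} = - 3 \cdot 14 \cdot 4 = \left(-3\right) 56 = -168$)
$W{\left(-65,S \right)} - c{\left(\left(l - 2\right) 8 \right)} = -128 - -168 = -128 + 168 = 40$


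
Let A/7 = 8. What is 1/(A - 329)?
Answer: -1/273 ≈ -0.0036630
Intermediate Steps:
A = 56 (A = 7*8 = 56)
1/(A - 329) = 1/(56 - 329) = 1/(-273) = -1/273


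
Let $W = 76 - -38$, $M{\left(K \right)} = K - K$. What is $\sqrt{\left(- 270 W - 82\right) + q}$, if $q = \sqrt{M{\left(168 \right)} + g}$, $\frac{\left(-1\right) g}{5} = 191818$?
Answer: $\sqrt{-30862 + i \sqrt{959090}} \approx 2.787 + 175.7 i$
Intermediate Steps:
$g = -959090$ ($g = \left(-5\right) 191818 = -959090$)
$M{\left(K \right)} = 0$
$W = 114$ ($W = 76 + 38 = 114$)
$q = i \sqrt{959090}$ ($q = \sqrt{0 - 959090} = \sqrt{-959090} = i \sqrt{959090} \approx 979.33 i$)
$\sqrt{\left(- 270 W - 82\right) + q} = \sqrt{\left(\left(-270\right) 114 - 82\right) + i \sqrt{959090}} = \sqrt{\left(-30780 - 82\right) + i \sqrt{959090}} = \sqrt{-30862 + i \sqrt{959090}}$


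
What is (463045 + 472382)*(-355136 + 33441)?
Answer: -300922188765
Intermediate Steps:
(463045 + 472382)*(-355136 + 33441) = 935427*(-321695) = -300922188765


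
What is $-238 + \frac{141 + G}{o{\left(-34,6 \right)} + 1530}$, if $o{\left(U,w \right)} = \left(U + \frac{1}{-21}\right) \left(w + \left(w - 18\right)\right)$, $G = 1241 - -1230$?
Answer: $- \frac{717759}{3035} \approx -236.49$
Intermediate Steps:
$G = 2471$ ($G = 1241 + 1230 = 2471$)
$o{\left(U,w \right)} = \left(-18 + 2 w\right) \left(- \frac{1}{21} + U\right)$ ($o{\left(U,w \right)} = \left(U - \frac{1}{21}\right) \left(w + \left(-18 + w\right)\right) = \left(- \frac{1}{21} + U\right) \left(-18 + 2 w\right) = \left(-18 + 2 w\right) \left(- \frac{1}{21} + U\right)$)
$-238 + \frac{141 + G}{o{\left(-34,6 \right)} + 1530} = -238 + \frac{141 + 2471}{\left(\frac{6}{7} - -612 - \frac{4}{7} + 2 \left(-34\right) 6\right) + 1530} = -238 + \frac{2612}{\left(\frac{6}{7} + 612 - \frac{4}{7} - 408\right) + 1530} = -238 + \frac{2612}{\frac{1430}{7} + 1530} = -238 + \frac{2612}{\frac{12140}{7}} = -238 + 2612 \cdot \frac{7}{12140} = -238 + \frac{4571}{3035} = - \frac{717759}{3035}$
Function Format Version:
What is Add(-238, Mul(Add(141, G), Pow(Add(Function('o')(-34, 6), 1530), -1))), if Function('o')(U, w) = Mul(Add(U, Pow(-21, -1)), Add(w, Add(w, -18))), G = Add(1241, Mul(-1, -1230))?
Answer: Rational(-717759, 3035) ≈ -236.49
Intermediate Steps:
G = 2471 (G = Add(1241, 1230) = 2471)
Function('o')(U, w) = Mul(Add(-18, Mul(2, w)), Add(Rational(-1, 21), U)) (Function('o')(U, w) = Mul(Add(U, Rational(-1, 21)), Add(w, Add(-18, w))) = Mul(Add(Rational(-1, 21), U), Add(-18, Mul(2, w))) = Mul(Add(-18, Mul(2, w)), Add(Rational(-1, 21), U)))
Add(-238, Mul(Add(141, G), Pow(Add(Function('o')(-34, 6), 1530), -1))) = Add(-238, Mul(Add(141, 2471), Pow(Add(Add(Rational(6, 7), Mul(-18, -34), Mul(Rational(-2, 21), 6), Mul(2, -34, 6)), 1530), -1))) = Add(-238, Mul(2612, Pow(Add(Add(Rational(6, 7), 612, Rational(-4, 7), -408), 1530), -1))) = Add(-238, Mul(2612, Pow(Add(Rational(1430, 7), 1530), -1))) = Add(-238, Mul(2612, Pow(Rational(12140, 7), -1))) = Add(-238, Mul(2612, Rational(7, 12140))) = Add(-238, Rational(4571, 3035)) = Rational(-717759, 3035)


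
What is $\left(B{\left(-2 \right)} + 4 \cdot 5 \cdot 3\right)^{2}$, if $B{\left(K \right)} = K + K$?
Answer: $3136$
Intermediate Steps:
$B{\left(K \right)} = 2 K$
$\left(B{\left(-2 \right)} + 4 \cdot 5 \cdot 3\right)^{2} = \left(2 \left(-2\right) + 4 \cdot 5 \cdot 3\right)^{2} = \left(-4 + 20 \cdot 3\right)^{2} = \left(-4 + 60\right)^{2} = 56^{2} = 3136$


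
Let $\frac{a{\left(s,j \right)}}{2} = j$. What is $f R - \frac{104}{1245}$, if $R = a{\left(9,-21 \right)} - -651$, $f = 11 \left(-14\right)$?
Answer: $- \frac{116763674}{1245} \approx -93786.0$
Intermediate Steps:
$a{\left(s,j \right)} = 2 j$
$f = -154$
$R = 609$ ($R = 2 \left(-21\right) - -651 = -42 + 651 = 609$)
$f R - \frac{104}{1245} = \left(-154\right) 609 - \frac{104}{1245} = -93786 - \frac{104}{1245} = - \frac{116763674}{1245}$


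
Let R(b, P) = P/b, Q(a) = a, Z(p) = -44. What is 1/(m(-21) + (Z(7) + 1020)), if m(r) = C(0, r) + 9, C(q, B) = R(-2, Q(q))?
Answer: 1/985 ≈ 0.0010152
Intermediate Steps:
C(q, B) = -q/2 (C(q, B) = q/(-2) = q*(-½) = -q/2)
m(r) = 9 (m(r) = -½*0 + 9 = 0 + 9 = 9)
1/(m(-21) + (Z(7) + 1020)) = 1/(9 + (-44 + 1020)) = 1/(9 + 976) = 1/985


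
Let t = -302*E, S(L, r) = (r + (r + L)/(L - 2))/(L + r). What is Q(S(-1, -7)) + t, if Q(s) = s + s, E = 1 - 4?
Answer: 10885/12 ≈ 907.08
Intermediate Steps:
E = -3
S(L, r) = (r + (L + r)/(-2 + L))/(L + r)
Q(s) = 2*s
t = 906 (t = -302*(-3) = 906)
Q(S(-1, -7)) + t = 2*((-1 - 1*(-7) - 1*(-7))/((-1)**2 - 2*(-1) - 2*(-7) - 1*(-7))) + 906 = 2*((-1 + 7 + 7)/(1 + 2 + 14 + 7)) + 906 = 2*(13/24) + 906 = 13/12 + 906 = 10885/12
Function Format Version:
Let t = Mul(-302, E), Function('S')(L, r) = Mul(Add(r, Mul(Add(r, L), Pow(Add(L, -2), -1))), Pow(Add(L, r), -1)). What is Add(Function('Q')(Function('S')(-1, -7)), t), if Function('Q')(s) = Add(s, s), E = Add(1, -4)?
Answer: Rational(10885, 12) ≈ 907.08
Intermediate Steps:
E = -3
Function('S')(L, r) = Mul(Pow(Add(L, r), -1), Add(r, Mul(Pow(Add(-2, L), -1), Add(L, r)))) (Function('S')(L, r) = Mul(Add(r, Mul(Add(L, r), Pow(Add(-2, L), -1))), Pow(Add(L, r), -1)) = Mul(Add(r, Mul(Pow(Add(-2, L), -1), Add(L, r))), Pow(Add(L, r), -1)) = Mul(Pow(Add(L, r), -1), Add(r, Mul(Pow(Add(-2, L), -1), Add(L, r)))))
Function('Q')(s) = Mul(2, s)
t = 906 (t = Mul(-302, -3) = 906)
Add(Function('Q')(Function('S')(-1, -7)), t) = Add(Mul(2, Mul(Pow(Add(Pow(-1, 2), Mul(-2, -1), Mul(-2, -7), Mul(-1, -7)), -1), Add(-1, Mul(-1, -7), Mul(-1, -7)))), 906) = Add(Mul(2, Mul(Pow(Add(1, 2, 14, 7), -1), Add(-1, 7, 7))), 906) = Add(Mul(2, Mul(Pow(24, -1), 13)), 906) = Add(Mul(2, Mul(Rational(1, 24), 13)), 906) = Add(Mul(2, Rational(13, 24)), 906) = Add(Rational(13, 12), 906) = Rational(10885, 12)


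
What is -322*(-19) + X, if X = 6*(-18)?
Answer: 6010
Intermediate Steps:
X = -108
-322*(-19) + X = -322*(-19) - 108 = 6118 - 108 = 6010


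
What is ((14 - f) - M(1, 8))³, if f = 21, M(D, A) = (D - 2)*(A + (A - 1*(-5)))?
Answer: 2744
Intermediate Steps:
M(D, A) = (-2 + D)*(5 + 2*A) (M(D, A) = (-2 + D)*(A + (A + 5)) = (-2 + D)*(A + (5 + A)) = (-2 + D)*(5 + 2*A))
((14 - f) - M(1, 8))³ = ((14 - 1*21) - (-10 - 4*8 + 5*1 + 2*8*1))³ = ((14 - 21) - (-10 - 32 + 5 + 16))³ = (-7 - 1*(-21))³ = (-7 + 21)³ = 14³ = 2744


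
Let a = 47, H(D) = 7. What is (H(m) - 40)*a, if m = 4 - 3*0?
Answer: -1551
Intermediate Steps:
m = 4 (m = 4 + 0 = 4)
(H(m) - 40)*a = (7 - 40)*47 = -33*47 = -1551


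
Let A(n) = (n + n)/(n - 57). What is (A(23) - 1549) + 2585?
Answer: 17589/17 ≈ 1034.6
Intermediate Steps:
A(n) = 2*n/(-57 + n) (A(n) = (2*n)/(-57 + n) = 2*n/(-57 + n))
(A(23) - 1549) + 2585 = (2*23/(-57 + 23) - 1549) + 2585 = (2*23/(-34) - 1549) + 2585 = (2*23*(-1/34) - 1549) + 2585 = (-23/17 - 1549) + 2585 = -26356/17 + 2585 = 17589/17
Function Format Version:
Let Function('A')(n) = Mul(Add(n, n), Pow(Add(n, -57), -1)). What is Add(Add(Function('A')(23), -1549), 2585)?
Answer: Rational(17589, 17) ≈ 1034.6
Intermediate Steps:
Function('A')(n) = Mul(2, n, Pow(Add(-57, n), -1)) (Function('A')(n) = Mul(Mul(2, n), Pow(Add(-57, n), -1)) = Mul(2, n, Pow(Add(-57, n), -1)))
Add(Add(Function('A')(23), -1549), 2585) = Add(Add(Mul(2, 23, Pow(Add(-57, 23), -1)), -1549), 2585) = Add(Add(Mul(2, 23, Pow(-34, -1)), -1549), 2585) = Add(Add(Mul(2, 23, Rational(-1, 34)), -1549), 2585) = Add(Add(Rational(-23, 17), -1549), 2585) = Add(Rational(-26356, 17), 2585) = Rational(17589, 17)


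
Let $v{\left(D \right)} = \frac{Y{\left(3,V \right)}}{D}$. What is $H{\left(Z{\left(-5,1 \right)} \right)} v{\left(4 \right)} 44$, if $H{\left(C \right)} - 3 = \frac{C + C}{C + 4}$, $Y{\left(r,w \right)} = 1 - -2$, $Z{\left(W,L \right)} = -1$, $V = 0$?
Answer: $77$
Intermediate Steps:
$Y{\left(r,w \right)} = 3$ ($Y{\left(r,w \right)} = 1 + 2 = 3$)
$v{\left(D \right)} = \frac{3}{D}$
$H{\left(C \right)} = 3 + \frac{2 C}{4 + C}$ ($H{\left(C \right)} = 3 + \frac{C + C}{C + 4} = 3 + \frac{2 C}{4 + C}$)
$H{\left(Z{\left(-5,1 \right)} \right)} v{\left(4 \right)} 44 = \frac{12 + 5 \left(-1\right)}{4 - 1} \cdot \frac{3}{4} \cdot 44 = \frac{12 - 5}{3} \cdot 3 \cdot \frac{1}{4} \cdot 44 = \frac{1}{3} \cdot 7 \cdot \frac{3}{4} \cdot 44 = \frac{7}{3} \cdot \frac{3}{4} \cdot 44 = \frac{7}{4} \cdot 44 = 77$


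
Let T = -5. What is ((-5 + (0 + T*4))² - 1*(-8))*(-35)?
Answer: -22155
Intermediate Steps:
((-5 + (0 + T*4))² - 1*(-8))*(-35) = ((-5 + (0 - 5*4))² - 1*(-8))*(-35) = ((-5 + (0 - 20))² + 8)*(-35) = ((-5 - 20)² + 8)*(-35) = ((-25)² + 8)*(-35) = (625 + 8)*(-35) = 633*(-35) = -22155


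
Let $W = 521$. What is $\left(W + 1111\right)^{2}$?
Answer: $2663424$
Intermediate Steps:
$\left(W + 1111\right)^{2} = \left(521 + 1111\right)^{2} = 1632^{2} = 2663424$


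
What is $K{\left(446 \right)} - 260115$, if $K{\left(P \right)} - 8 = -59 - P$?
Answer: $-260612$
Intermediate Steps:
$K{\left(P \right)} = -51 - P$ ($K{\left(P \right)} = 8 - \left(59 + P\right) = -51 - P$)
$K{\left(446 \right)} - 260115 = \left(-51 - 446\right) - 260115 = -497 - 260115 = -260612$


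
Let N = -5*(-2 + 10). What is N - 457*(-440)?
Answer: 201040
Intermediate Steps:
N = -40 (N = -5*8 = -40)
N - 457*(-440) = -40 - 457*(-440) = -40 + 201080 = 201040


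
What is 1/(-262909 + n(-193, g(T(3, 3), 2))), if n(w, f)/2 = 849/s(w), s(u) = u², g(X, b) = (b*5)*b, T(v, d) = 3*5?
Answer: -37249/9793095643 ≈ -3.8036e-6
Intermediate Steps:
T(v, d) = 15
g(X, b) = 5*b² (g(X, b) = (5*b)*b = 5*b²)
n(w, f) = 1698/w² (n(w, f) = 2*(849/(w²)) = 2*(849/w²) = 1698/w²)
1/(-262909 + n(-193, g(T(3, 3), 2))) = 1/(-262909 + 1698/(-193)²) = 1/(-262909 + 1698*(1/37249)) = 1/(-262909 + 1698/37249) = 1/(-9793095643/37249) = -37249/9793095643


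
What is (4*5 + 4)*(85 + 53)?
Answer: 3312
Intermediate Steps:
(4*5 + 4)*(85 + 53) = (20 + 4)*138 = 24*138 = 3312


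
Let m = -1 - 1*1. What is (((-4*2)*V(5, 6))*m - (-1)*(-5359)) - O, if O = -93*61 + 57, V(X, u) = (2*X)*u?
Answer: 1217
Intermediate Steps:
m = -2 (m = -1 - 1 = -2)
V(X, u) = 2*X*u
O = -5616 (O = -5673 + 57 = -5616)
(((-4*2)*V(5, 6))*m - (-1)*(-5359)) - O = (((-4*2)*(2*5*6))*(-2) - (-1)*(-5359)) - 1*(-5616) = (-8*60*(-2) - 1*5359) + 5616 = (-480*(-2) - 5359) + 5616 = (960 - 5359) + 5616 = -4399 + 5616 = 1217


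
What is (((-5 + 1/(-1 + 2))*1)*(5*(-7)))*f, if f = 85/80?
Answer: 595/4 ≈ 148.75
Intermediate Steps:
f = 17/16 (f = 85*(1/80) = 17/16 ≈ 1.0625)
(((-5 + 1/(-1 + 2))*1)*(5*(-7)))*f = (((-5 + 1/(-1 + 2))*1)*(5*(-7)))*(17/16) = (((-5 + 1/1)*1)*(-35))*(17/16) = (((-5 + 1)*1)*(-35))*(17/16) = (-4*1*(-35))*(17/16) = -4*(-35)*(17/16) = 140*(17/16) = 595/4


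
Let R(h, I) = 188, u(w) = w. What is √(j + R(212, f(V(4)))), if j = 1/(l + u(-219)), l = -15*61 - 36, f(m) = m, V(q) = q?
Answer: √28594670/390 ≈ 13.711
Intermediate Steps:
l = -951 (l = -915 - 36 = -951)
j = -1/1170 (j = 1/(-951 - 219) = 1/(-1170) = -1/1170 ≈ -0.00085470)
√(j + R(212, f(V(4)))) = √(-1/1170 + 188) = √(219959/1170) = √28594670/390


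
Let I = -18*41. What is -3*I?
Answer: 2214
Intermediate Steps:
I = -738
-3*I = -3*(-738) = 2214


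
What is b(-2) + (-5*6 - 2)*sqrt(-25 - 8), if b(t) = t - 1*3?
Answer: -5 - 32*I*sqrt(33) ≈ -5.0 - 183.83*I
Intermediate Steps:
b(t) = -3 + t (b(t) = t - 3 = -3 + t)
b(-2) + (-5*6 - 2)*sqrt(-25 - 8) = (-3 - 2) + (-5*6 - 2)*sqrt(-25 - 8) = -5 + (-30 - 2)*sqrt(-33) = -5 - 32*I*sqrt(33)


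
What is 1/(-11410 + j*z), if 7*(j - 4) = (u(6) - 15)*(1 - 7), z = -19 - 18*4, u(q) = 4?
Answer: -1/12632 ≈ -7.9164e-5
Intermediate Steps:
z = -91 (z = -19 - 72 = -91)
j = 94/7 (j = 4 + ((4 - 15)*(1 - 7))/7 = 4 + (-11*(-6))/7 = 4 + (1/7)*66 = 4 + 66/7 = 94/7 ≈ 13.429)
1/(-11410 + j*z) = 1/(-11410 + (94/7)*(-91)) = 1/(-11410 - 1222) = 1/(-12632) = -1/12632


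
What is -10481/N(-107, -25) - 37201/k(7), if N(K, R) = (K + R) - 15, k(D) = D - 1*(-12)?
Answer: -5269408/2793 ≈ -1886.6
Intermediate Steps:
k(D) = 12 + D (k(D) = D + 12 = 12 + D)
N(K, R) = -15 + K + R
-10481/N(-107, -25) - 37201/k(7) = -10481/(-15 - 107 - 25) - 37201/(12 + 7) = -10481/(-147) - 37201/19 = -10481*(-1/147) - 37201*1/19 = 10481/147 - 37201/19 = -5269408/2793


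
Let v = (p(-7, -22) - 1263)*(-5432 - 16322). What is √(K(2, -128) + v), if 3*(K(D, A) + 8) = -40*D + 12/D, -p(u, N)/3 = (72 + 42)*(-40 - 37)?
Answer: 10*I*√49085511/3 ≈ 23354.0*I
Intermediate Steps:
p(u, N) = 26334 (p(u, N) = -3*(72 + 42)*(-40 - 37) = -342*(-77) = -3*(-8778) = 26334)
K(D, A) = -8 + 4/D - 40*D/3 (K(D, A) = -8 + (-40*D + 12/D)/3 = -8 + (4/D - 40*D/3) = -8 + 4/D - 40*D/3)
v = -545394534 (v = (26334 - 1263)*(-5432 - 16322) = 25071*(-21754) = -545394534)
√(K(2, -128) + v) = √((-8 + 4/2 - 40/3*2) - 545394534) = √((-8 + 4*(½) - 80/3) - 545394534) = √((-8 + 2 - 80/3) - 545394534) = √(-98/3 - 545394534) = √(-1636183700/3) = 10*I*√49085511/3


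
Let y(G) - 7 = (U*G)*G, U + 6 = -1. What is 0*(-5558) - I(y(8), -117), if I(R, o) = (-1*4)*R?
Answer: -1764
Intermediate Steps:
U = -7 (U = -6 - 1 = -7)
y(G) = 7 - 7*G**2 (y(G) = 7 + (-7*G)*G = 7 - 7*G**2)
I(R, o) = -4*R
0*(-5558) - I(y(8), -117) = 0*(-5558) - (-4)*(7 - 7*8**2) = 0 - (-4)*(7 - 7*64) = 0 - (-4)*(7 - 448) = 0 - (-4)*(-441) = 0 - 1*1764 = 0 - 1764 = -1764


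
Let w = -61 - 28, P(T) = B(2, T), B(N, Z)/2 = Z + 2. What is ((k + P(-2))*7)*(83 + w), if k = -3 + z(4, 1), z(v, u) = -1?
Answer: 168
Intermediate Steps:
B(N, Z) = 4 + 2*Z (B(N, Z) = 2*(Z + 2) = 2*(2 + Z) = 4 + 2*Z)
P(T) = 4 + 2*T
k = -4 (k = -3 - 1 = -4)
w = -89
((k + P(-2))*7)*(83 + w) = ((-4 + (4 + 2*(-2)))*7)*(83 - 89) = ((-4 + (4 - 4))*7)*(-6) = ((-4 + 0)*7)*(-6) = -4*7*(-6) = -28*(-6) = 168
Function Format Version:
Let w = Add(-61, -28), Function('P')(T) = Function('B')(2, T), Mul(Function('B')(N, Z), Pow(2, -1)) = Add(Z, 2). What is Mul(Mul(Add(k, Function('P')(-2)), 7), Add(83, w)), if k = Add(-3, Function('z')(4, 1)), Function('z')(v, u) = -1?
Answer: 168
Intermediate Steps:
Function('B')(N, Z) = Add(4, Mul(2, Z)) (Function('B')(N, Z) = Mul(2, Add(Z, 2)) = Mul(2, Add(2, Z)) = Add(4, Mul(2, Z)))
Function('P')(T) = Add(4, Mul(2, T))
k = -4 (k = Add(-3, -1) = -4)
w = -89
Mul(Mul(Add(k, Function('P')(-2)), 7), Add(83, w)) = Mul(Mul(Add(-4, Add(4, Mul(2, -2))), 7), Add(83, -89)) = Mul(Mul(Add(-4, Add(4, -4)), 7), -6) = Mul(Mul(Add(-4, 0), 7), -6) = Mul(Mul(-4, 7), -6) = Mul(-28, -6) = 168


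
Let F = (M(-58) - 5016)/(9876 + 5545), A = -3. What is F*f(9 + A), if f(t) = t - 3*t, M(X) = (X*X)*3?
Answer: -60912/15421 ≈ -3.9499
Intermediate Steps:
M(X) = 3*X² (M(X) = X²*3 = 3*X²)
F = 5076/15421 (F = (3*(-58)² - 5016)/(9876 + 5545) = (3*3364 - 5016)/15421 = (10092 - 5016)*(1/15421) = 5076*(1/15421) = 5076/15421 ≈ 0.32916)
f(t) = -2*t
F*f(9 + A) = 5076*(-2*(9 - 3))/15421 = 5076*(-2*6)/15421 = (5076/15421)*(-12) = -60912/15421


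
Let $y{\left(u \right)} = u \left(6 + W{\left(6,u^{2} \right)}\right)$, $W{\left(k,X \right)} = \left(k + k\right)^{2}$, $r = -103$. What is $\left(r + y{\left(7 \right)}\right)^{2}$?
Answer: $896809$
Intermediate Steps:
$W{\left(k,X \right)} = 4 k^{2}$ ($W{\left(k,X \right)} = \left(2 k\right)^{2} = 4 k^{2}$)
$y{\left(u \right)} = 150 u$ ($y{\left(u \right)} = u \left(6 + 4 \cdot 6^{2}\right) = u \left(6 + 4 \cdot 36\right) = u \left(6 + 144\right) = u 150 = 150 u$)
$\left(r + y{\left(7 \right)}\right)^{2} = \left(-103 + 150 \cdot 7\right)^{2} = \left(-103 + 1050\right)^{2} = 947^{2} = 896809$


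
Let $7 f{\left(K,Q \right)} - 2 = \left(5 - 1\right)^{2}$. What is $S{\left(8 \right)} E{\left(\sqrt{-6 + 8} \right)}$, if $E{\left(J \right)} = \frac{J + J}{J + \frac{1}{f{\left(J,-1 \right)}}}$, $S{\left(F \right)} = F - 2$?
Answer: $\frac{7776}{599} - \frac{1512 \sqrt{2}}{599} \approx 9.4119$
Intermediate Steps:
$f{\left(K,Q \right)} = \frac{18}{7}$ ($f{\left(K,Q \right)} = \frac{2}{7} + \frac{\left(5 - 1\right)^{2}}{7} = \frac{2}{7} + \frac{4^{2}}{7} = \frac{2}{7} + \frac{1}{7} \cdot 16 = \frac{2}{7} + \frac{16}{7} = \frac{18}{7}$)
$S{\left(F \right)} = -2 + F$ ($S{\left(F \right)} = F - 2 = -2 + F$)
$E{\left(J \right)} = \frac{2 J}{\frac{7}{18} + J}$ ($E{\left(J \right)} = \frac{J + J}{J + \frac{1}{\frac{18}{7}}} = \frac{2 J}{J + \frac{7}{18}} = \frac{2 J}{\frac{7}{18} + J}$)
$S{\left(8 \right)} E{\left(\sqrt{-6 + 8} \right)} = \left(-2 + 8\right) \frac{36 \sqrt{-6 + 8}}{7 + 18 \sqrt{-6 + 8}} = 6 \frac{36 \sqrt{2}}{7 + 18 \sqrt{2}} = \frac{216 \sqrt{2}}{7 + 18 \sqrt{2}}$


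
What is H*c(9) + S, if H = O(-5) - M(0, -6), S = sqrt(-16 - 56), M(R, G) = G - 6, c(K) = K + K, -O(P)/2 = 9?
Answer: -108 + 6*I*sqrt(2) ≈ -108.0 + 8.4853*I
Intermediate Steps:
O(P) = -18 (O(P) = -2*9 = -18)
c(K) = 2*K
M(R, G) = -6 + G
S = 6*I*sqrt(2) (S = sqrt(-72) = 6*I*sqrt(2) ≈ 8.4853*I)
H = -6 (H = -18 - (-6 - 6) = -18 - 1*(-12) = -18 + 12 = -6)
H*c(9) + S = -12*9 + 6*I*sqrt(2) = -6*18 + 6*I*sqrt(2) = -108 + 6*I*sqrt(2)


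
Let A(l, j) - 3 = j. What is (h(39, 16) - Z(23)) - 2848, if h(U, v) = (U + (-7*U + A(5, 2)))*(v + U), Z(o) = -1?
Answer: -15442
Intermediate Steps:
A(l, j) = 3 + j
h(U, v) = (5 - 6*U)*(U + v) (h(U, v) = (U + (-7*U + (3 + 2)))*(v + U) = (U + (-7*U + 5))*(U + v) = (U + (5 - 7*U))*(U + v) = (5 - 6*U)*(U + v))
(h(39, 16) - Z(23)) - 2848 = ((-6*39² + 5*39 + 5*16 - 6*39*16) - 1*(-1)) - 2848 = ((-6*1521 + 195 + 80 - 3744) + 1) - 2848 = ((-9126 + 195 + 80 - 3744) + 1) - 2848 = (-12595 + 1) - 2848 = -12594 - 2848 = -15442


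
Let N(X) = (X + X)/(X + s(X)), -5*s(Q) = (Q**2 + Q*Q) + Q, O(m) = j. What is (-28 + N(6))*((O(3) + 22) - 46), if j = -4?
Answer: 819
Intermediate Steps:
O(m) = -4
s(Q) = -2*Q**2/5 - Q/5 (s(Q) = -((Q**2 + Q*Q) + Q)/5 = -((Q**2 + Q**2) + Q)/5 = -(2*Q**2 + Q)/5 = -(Q + 2*Q**2)/5 = -2*Q**2/5 - Q/5)
N(X) = 2*X/(X - X*(1 + 2*X)/5) (N(X) = (X + X)/(X - X*(1 + 2*X)/5) = (2*X)/(X - X*(1 + 2*X)/5) = 2*X/(X - X*(1 + 2*X)/5))
(-28 + N(6))*((O(3) + 22) - 46) = (-28 - 5/(-2 + 6))*((-4 + 22) - 46) = (-28 - 5/4)*(18 - 46) = (-28 - 5*1/4)*(-28) = (-28 - 5/4)*(-28) = -117/4*(-28) = 819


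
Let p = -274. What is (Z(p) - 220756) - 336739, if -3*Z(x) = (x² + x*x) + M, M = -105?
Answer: -1822532/3 ≈ -6.0751e+5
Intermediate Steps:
Z(x) = 35 - 2*x²/3 (Z(x) = -((x² + x*x) - 105)/3 = -((x² + x²) - 105)/3 = -(2*x² - 105)/3 = -(-105 + 2*x²)/3 = 35 - 2*x²/3)
(Z(p) - 220756) - 336739 = ((35 - ⅔*(-274)²) - 220756) - 336739 = ((35 - ⅔*75076) - 220756) - 336739 = ((35 - 150152/3) - 220756) - 336739 = (-150047/3 - 220756) - 336739 = -812315/3 - 336739 = -1822532/3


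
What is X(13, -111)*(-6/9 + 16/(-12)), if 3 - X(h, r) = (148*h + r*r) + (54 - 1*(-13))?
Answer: 28618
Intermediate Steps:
X(h, r) = -64 - r² - 148*h (X(h, r) = 3 - ((148*h + r*r) + (54 - 1*(-13))) = 3 - ((148*h + r²) + (54 + 13)) = 3 - ((r² + 148*h) + 67) = 3 - (67 + r² + 148*h) = 3 + (-67 - r² - 148*h) = -64 - r² - 148*h)
X(13, -111)*(-6/9 + 16/(-12)) = (-64 - 1*(-111)² - 148*13)*(-6/9 + 16/(-12)) = (-64 - 1*12321 - 1924)*(-6*⅑ + 16*(-1/12)) = (-64 - 12321 - 1924)*(-⅔ - 4/3) = -14309*(-2) = 28618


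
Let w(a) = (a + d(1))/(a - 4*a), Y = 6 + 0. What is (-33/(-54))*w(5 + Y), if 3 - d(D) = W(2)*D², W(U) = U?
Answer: -2/9 ≈ -0.22222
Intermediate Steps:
Y = 6
d(D) = 3 - 2*D²
w(a) = -(1 + a)/(3*a) (w(a) = (a + (3 - 2*1²))/(a - 4*a) = (a + (3 - 2*1))/((-3*a)) = (a + (3 - 2))*(-1/(3*a)) = (a + 1)*(-1/(3*a)) = (1 + a)*(-1/(3*a)) = -(1 + a)/(3*a))
(-33/(-54))*w(5 + Y) = (-33/(-54))*((-1 - (5 + 6))/(3*(5 + 6))) = (-33*(-1/54))*((⅓)*(-1 - 1*11)/11) = 11*((⅓)*(1/11)*(-1 - 11))/18 = 11*((⅓)*(1/11)*(-12))/18 = (11/18)*(-4/11) = -2/9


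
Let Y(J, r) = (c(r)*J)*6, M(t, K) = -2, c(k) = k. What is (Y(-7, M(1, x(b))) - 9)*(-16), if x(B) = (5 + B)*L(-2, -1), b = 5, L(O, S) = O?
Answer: -1200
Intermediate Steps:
x(B) = -10 - 2*B (x(B) = (5 + B)*(-2) = -10 - 2*B)
Y(J, r) = 6*J*r (Y(J, r) = (r*J)*6 = (J*r)*6 = 6*J*r)
(Y(-7, M(1, x(b))) - 9)*(-16) = (6*(-7)*(-2) - 9)*(-16) = (84 - 9)*(-16) = 75*(-16) = -1200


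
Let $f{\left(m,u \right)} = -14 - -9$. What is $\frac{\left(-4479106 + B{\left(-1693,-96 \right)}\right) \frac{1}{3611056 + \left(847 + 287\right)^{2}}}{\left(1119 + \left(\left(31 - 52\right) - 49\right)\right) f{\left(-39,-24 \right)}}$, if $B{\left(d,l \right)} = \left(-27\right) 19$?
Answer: $\frac{4479619}{25684827940} \approx 0.00017441$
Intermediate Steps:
$f{\left(m,u \right)} = -5$ ($f{\left(m,u \right)} = -14 + 9 = -5$)
$B{\left(d,l \right)} = -513$
$\frac{\left(-4479106 + B{\left(-1693,-96 \right)}\right) \frac{1}{3611056 + \left(847 + 287\right)^{2}}}{\left(1119 + \left(\left(31 - 52\right) - 49\right)\right) f{\left(-39,-24 \right)}} = \frac{\left(-4479106 - 513\right) \frac{1}{3611056 + \left(847 + 287\right)^{2}}}{\left(1119 + \left(\left(31 - 52\right) - 49\right)\right) \left(-5\right)} = \frac{\left(-4479619\right) \frac{1}{3611056 + 1134^{2}}}{\left(1119 - 70\right) \left(-5\right)} = \frac{\left(-4479619\right) \frac{1}{3611056 + 1285956}}{\left(1119 - 70\right) \left(-5\right)} = \frac{\left(-4479619\right) \frac{1}{4897012}}{1049 \left(-5\right)} = \frac{\left(-4479619\right) \frac{1}{4897012}}{-5245} = \left(- \frac{4479619}{4897012}\right) \left(- \frac{1}{5245}\right) = \frac{4479619}{25684827940}$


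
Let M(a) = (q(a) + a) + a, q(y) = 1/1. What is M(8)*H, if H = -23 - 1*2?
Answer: -425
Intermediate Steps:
q(y) = 1
M(a) = 1 + 2*a (M(a) = (1 + a) + a = 1 + 2*a)
H = -25 (H = -23 - 2 = -25)
M(8)*H = (1 + 2*8)*(-25) = (1 + 16)*(-25) = 17*(-25) = -425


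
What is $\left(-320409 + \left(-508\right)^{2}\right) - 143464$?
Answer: $-205809$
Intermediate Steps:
$\left(-320409 + \left(-508\right)^{2}\right) - 143464 = \left(-320409 + 258064\right) - 143464 = -62345 - 143464 = -205809$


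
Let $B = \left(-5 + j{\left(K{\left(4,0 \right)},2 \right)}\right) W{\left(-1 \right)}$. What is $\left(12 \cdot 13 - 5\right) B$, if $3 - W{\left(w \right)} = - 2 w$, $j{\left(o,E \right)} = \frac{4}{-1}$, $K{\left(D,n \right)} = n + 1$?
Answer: $-1359$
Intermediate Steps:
$K{\left(D,n \right)} = 1 + n$
$j{\left(o,E \right)} = -4$ ($j{\left(o,E \right)} = 4 \left(-1\right) = -4$)
$W{\left(w \right)} = 3 + 2 w$ ($W{\left(w \right)} = 3 - - 2 w = 3 + 2 w$)
$B = -9$ ($B = \left(-5 - 4\right) \left(3 + 2 \left(-1\right)\right) = - 9 \left(3 - 2\right) = \left(-9\right) 1 = -9$)
$\left(12 \cdot 13 - 5\right) B = \left(12 \cdot 13 - 5\right) \left(-9\right) = \left(156 - 5\right) \left(-9\right) = 151 \left(-9\right) = -1359$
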